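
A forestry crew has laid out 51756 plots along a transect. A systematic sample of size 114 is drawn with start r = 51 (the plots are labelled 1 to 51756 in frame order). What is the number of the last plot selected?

k = 51756/114 = 454
114th selection = r + (114−1)·k = 51 + 113×454 = 51 + 51302 = 51353

51353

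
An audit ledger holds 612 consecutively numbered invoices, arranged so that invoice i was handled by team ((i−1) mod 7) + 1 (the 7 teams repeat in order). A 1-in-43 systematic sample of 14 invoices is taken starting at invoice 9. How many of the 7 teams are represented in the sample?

Consecutive selections differ by k = 43, so their team numbers differ by 43 mod 7 = 1.
gcd(43, 7) = 1, so the sample visits 7/1 = 7 distinct residues mod 7.
Start 9 is team 2; the teams hit are 1, 2, 3, 4, 5, 6, 7.

7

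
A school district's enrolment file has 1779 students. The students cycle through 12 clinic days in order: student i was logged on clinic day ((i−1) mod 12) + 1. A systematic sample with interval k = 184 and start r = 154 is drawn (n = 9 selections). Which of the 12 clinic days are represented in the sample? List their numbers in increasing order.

Consecutive selections differ by k = 184, so their clinic day numbers differ by 184 mod 12 = 4.
gcd(184, 12) = 4, so the sample visits 12/4 = 3 distinct residues mod 12.
Start 154 is clinic day 10; the clinic days hit are 2, 6, 10.

2, 6, 10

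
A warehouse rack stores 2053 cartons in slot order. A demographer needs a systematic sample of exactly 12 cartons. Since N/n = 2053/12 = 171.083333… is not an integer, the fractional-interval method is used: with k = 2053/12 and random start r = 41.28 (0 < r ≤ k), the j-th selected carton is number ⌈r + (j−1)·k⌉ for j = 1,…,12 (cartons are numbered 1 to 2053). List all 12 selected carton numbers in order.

j=1: r + 0k = 41.28 → ⌈·⌉ = 42
j=2: r + 1k = 212.363333… → ⌈·⌉ = 213
j=3: r + 2k = 383.446666… → ⌈·⌉ = 384
j=4: r + 3k = 554.53 → ⌈·⌉ = 555
j=5: r + 4k = 725.613333… → ⌈·⌉ = 726
j=6: r + 5k = 896.696666… → ⌈·⌉ = 897
j=7: r + 6k = 1067.78 → ⌈·⌉ = 1068
j=8: r + 7k = 1238.863333… → ⌈·⌉ = 1239
j=9: r + 8k = 1409.946666… → ⌈·⌉ = 1410
j=10: r + 9k = 1581.03 → ⌈·⌉ = 1582
j=11: r + 10k = 1752.113333… → ⌈·⌉ = 1753
j=12: r + 11k = 1923.196666… → ⌈·⌉ = 1924

42, 213, 384, 555, 726, 897, 1068, 1239, 1410, 1582, 1753, 1924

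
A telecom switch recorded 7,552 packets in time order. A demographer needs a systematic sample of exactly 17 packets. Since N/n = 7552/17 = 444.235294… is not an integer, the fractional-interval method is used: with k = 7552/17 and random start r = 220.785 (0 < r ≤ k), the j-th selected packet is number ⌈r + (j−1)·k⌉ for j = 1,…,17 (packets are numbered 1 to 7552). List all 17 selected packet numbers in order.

j=1: r + 0k = 220.785 → ⌈·⌉ = 221
j=2: r + 1k = 665.020294… → ⌈·⌉ = 666
j=3: r + 2k = 1109.255588… → ⌈·⌉ = 1110
j=4: r + 3k = 1553.490882… → ⌈·⌉ = 1554
j=5: r + 4k = 1997.726176… → ⌈·⌉ = 1998
j=6: r + 5k = 2441.961470… → ⌈·⌉ = 2442
j=7: r + 6k = 2886.196764… → ⌈·⌉ = 2887
j=8: r + 7k = 3330.432058… → ⌈·⌉ = 3331
j=9: r + 8k = 3774.667352… → ⌈·⌉ = 3775
j=10: r + 9k = 4218.902647… → ⌈·⌉ = 4219
j=11: r + 10k = 4663.137941… → ⌈·⌉ = 4664
j=12: r + 11k = 5107.373235… → ⌈·⌉ = 5108
j=13: r + 12k = 5551.608529… → ⌈·⌉ = 5552
j=14: r + 13k = 5995.843823… → ⌈·⌉ = 5996
j=15: r + 14k = 6440.079117… → ⌈·⌉ = 6441
j=16: r + 15k = 6884.314411… → ⌈·⌉ = 6885
j=17: r + 16k = 7328.549705… → ⌈·⌉ = 7329

221, 666, 1110, 1554, 1998, 2442, 2887, 3331, 3775, 4219, 4664, 5108, 5552, 5996, 6441, 6885, 7329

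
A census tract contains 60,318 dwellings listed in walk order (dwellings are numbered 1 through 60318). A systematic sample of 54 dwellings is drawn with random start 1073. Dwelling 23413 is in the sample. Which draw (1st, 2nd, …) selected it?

k = 60318/54 = 1117
position = (23413 − 1073)/1117 + 1 = 22340/1117 + 1 = 20 + 1 = 21

21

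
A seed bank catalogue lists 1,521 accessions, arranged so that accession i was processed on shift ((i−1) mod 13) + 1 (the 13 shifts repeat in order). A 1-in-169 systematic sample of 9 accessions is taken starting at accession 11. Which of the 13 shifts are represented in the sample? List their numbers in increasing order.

Consecutive selections differ by k = 169, so their shift numbers differ by 169 mod 13 = 0.
gcd(169, 13) = 13, so the sample visits 13/13 = 1 distinct residues mod 13.
Start 11 is shift 11; the shifts hit are 11.

11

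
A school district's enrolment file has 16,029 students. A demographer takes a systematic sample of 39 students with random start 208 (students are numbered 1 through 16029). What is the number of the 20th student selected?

8017

k = 16029/39 = 411
20th selection = r + (20−1)·k = 208 + 19×411 = 208 + 7809 = 8017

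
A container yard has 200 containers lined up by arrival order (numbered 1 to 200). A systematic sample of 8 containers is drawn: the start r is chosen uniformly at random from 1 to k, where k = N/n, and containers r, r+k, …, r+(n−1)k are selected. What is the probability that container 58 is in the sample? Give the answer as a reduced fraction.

1/25

k = 200/8 = 25.
Container 58 is selected iff r ≡ 58 (mod 25); exactly one such r in {1,…,25}.
Inclusion probability = 1/25.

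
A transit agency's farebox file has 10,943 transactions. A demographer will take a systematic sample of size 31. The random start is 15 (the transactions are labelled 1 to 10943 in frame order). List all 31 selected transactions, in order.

k = N/n = 10943/31 = 353
transaction 1: 15
transaction 2: 15 + 353 = 368
transaction 3: 368 + 353 = 721
transaction 4: 721 + 353 = 1074
transaction 5: 1074 + 353 = 1427
transaction 6: 1427 + 353 = 1780
transaction 7: 1780 + 353 = 2133
transaction 8: 2133 + 353 = 2486
transaction 9: 2486 + 353 = 2839
transaction 10: 2839 + 353 = 3192
transaction 11: 3192 + 353 = 3545
transaction 12: 3545 + 353 = 3898
transaction 13: 3898 + 353 = 4251
transaction 14: 4251 + 353 = 4604
transaction 15: 4604 + 353 = 4957
transaction 16: 4957 + 353 = 5310
transaction 17: 5310 + 353 = 5663
transaction 18: 5663 + 353 = 6016
transaction 19: 6016 + 353 = 6369
transaction 20: 6369 + 353 = 6722
transaction 21: 6722 + 353 = 7075
transaction 22: 7075 + 353 = 7428
transaction 23: 7428 + 353 = 7781
transaction 24: 7781 + 353 = 8134
transaction 25: 8134 + 353 = 8487
transaction 26: 8487 + 353 = 8840
transaction 27: 8840 + 353 = 9193
transaction 28: 9193 + 353 = 9546
transaction 29: 9546 + 353 = 9899
transaction 30: 9899 + 353 = 10252
transaction 31: 10252 + 353 = 10605

15, 368, 721, 1074, 1427, 1780, 2133, 2486, 2839, 3192, 3545, 3898, 4251, 4604, 4957, 5310, 5663, 6016, 6369, 6722, 7075, 7428, 7781, 8134, 8487, 8840, 9193, 9546, 9899, 10252, 10605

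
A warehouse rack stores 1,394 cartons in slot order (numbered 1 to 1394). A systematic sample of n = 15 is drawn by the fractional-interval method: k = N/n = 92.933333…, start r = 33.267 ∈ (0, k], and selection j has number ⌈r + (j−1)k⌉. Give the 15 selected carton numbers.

j=1: r + 0k = 33.267 → ⌈·⌉ = 34
j=2: r + 1k = 126.200333… → ⌈·⌉ = 127
j=3: r + 2k = 219.133666… → ⌈·⌉ = 220
j=4: r + 3k = 312.067 → ⌈·⌉ = 313
j=5: r + 4k = 405.000333… → ⌈·⌉ = 406
j=6: r + 5k = 497.933666… → ⌈·⌉ = 498
j=7: r + 6k = 590.867 → ⌈·⌉ = 591
j=8: r + 7k = 683.800333… → ⌈·⌉ = 684
j=9: r + 8k = 776.733666… → ⌈·⌉ = 777
j=10: r + 9k = 869.667 → ⌈·⌉ = 870
j=11: r + 10k = 962.600333… → ⌈·⌉ = 963
j=12: r + 11k = 1055.533666… → ⌈·⌉ = 1056
j=13: r + 12k = 1148.467 → ⌈·⌉ = 1149
j=14: r + 13k = 1241.400333… → ⌈·⌉ = 1242
j=15: r + 14k = 1334.333666… → ⌈·⌉ = 1335

34, 127, 220, 313, 406, 498, 591, 684, 777, 870, 963, 1056, 1149, 1242, 1335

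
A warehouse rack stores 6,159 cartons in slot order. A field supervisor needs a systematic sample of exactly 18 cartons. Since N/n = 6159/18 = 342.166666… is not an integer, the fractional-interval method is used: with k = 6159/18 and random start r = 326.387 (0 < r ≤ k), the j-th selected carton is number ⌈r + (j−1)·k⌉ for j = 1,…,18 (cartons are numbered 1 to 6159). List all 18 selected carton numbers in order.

j=1: r + 0k = 326.387 → ⌈·⌉ = 327
j=2: r + 1k = 668.553666… → ⌈·⌉ = 669
j=3: r + 2k = 1010.720333… → ⌈·⌉ = 1011
j=4: r + 3k = 1352.887 → ⌈·⌉ = 1353
j=5: r + 4k = 1695.053666… → ⌈·⌉ = 1696
j=6: r + 5k = 2037.220333… → ⌈·⌉ = 2038
j=7: r + 6k = 2379.387 → ⌈·⌉ = 2380
j=8: r + 7k = 2721.553666… → ⌈·⌉ = 2722
j=9: r + 8k = 3063.720333… → ⌈·⌉ = 3064
j=10: r + 9k = 3405.887 → ⌈·⌉ = 3406
j=11: r + 10k = 3748.053666… → ⌈·⌉ = 3749
j=12: r + 11k = 4090.220333… → ⌈·⌉ = 4091
j=13: r + 12k = 4432.387 → ⌈·⌉ = 4433
j=14: r + 13k = 4774.553666… → ⌈·⌉ = 4775
j=15: r + 14k = 5116.720333… → ⌈·⌉ = 5117
j=16: r + 15k = 5458.887 → ⌈·⌉ = 5459
j=17: r + 16k = 5801.053666… → ⌈·⌉ = 5802
j=18: r + 17k = 6143.220333… → ⌈·⌉ = 6144

327, 669, 1011, 1353, 1696, 2038, 2380, 2722, 3064, 3406, 3749, 4091, 4433, 4775, 5117, 5459, 5802, 6144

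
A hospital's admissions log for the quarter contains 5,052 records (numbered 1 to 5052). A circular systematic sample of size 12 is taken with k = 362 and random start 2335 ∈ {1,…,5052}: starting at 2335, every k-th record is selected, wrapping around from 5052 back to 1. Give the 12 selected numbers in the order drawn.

Selection 1: 2335
Selection 2: 2335 + 362 = 2697
Selection 3: 2697 + 362 = 3059
Selection 4: 3059 + 362 = 3421
Selection 5: 3421 + 362 = 3783
Selection 6: 3783 + 362 = 4145
Selection 7: 4145 + 362 = 4507
Selection 8: 4507 + 362 = 4869
Selection 9: 4869 + 362 = 5231 → 5231 − 5052 = 179
Selection 10: 179 + 362 = 541
Selection 11: 541 + 362 = 903
Selection 12: 903 + 362 = 1265

2335, 2697, 3059, 3421, 3783, 4145, 4507, 4869, 179, 541, 903, 1265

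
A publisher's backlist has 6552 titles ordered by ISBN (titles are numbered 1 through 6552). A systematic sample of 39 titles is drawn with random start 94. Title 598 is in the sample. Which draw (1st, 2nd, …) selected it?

4

k = 6552/39 = 168
position = (598 − 94)/168 + 1 = 504/168 + 1 = 3 + 1 = 4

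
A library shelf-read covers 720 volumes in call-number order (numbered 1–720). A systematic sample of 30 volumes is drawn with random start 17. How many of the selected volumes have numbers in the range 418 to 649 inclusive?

k = 720/30 = 24
First selection ≥ 418: 17 + ⌈(418−17)/24⌉·24 = 17 + 17×24 = 425
Last selection ≤ 649: 17 + ⌊(649−17)/24⌋·24 = 17 + 26×24 = 641
Count = 26 − 17 + 1 = 10

10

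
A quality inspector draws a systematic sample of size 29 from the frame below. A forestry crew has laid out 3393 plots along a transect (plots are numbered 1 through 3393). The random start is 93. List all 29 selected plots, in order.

93, 210, 327, 444, 561, 678, 795, 912, 1029, 1146, 1263, 1380, 1497, 1614, 1731, 1848, 1965, 2082, 2199, 2316, 2433, 2550, 2667, 2784, 2901, 3018, 3135, 3252, 3369

k = N/n = 3393/29 = 117
plot 1: 93
plot 2: 93 + 117 = 210
plot 3: 210 + 117 = 327
plot 4: 327 + 117 = 444
plot 5: 444 + 117 = 561
plot 6: 561 + 117 = 678
plot 7: 678 + 117 = 795
plot 8: 795 + 117 = 912
plot 9: 912 + 117 = 1029
plot 10: 1029 + 117 = 1146
plot 11: 1146 + 117 = 1263
plot 12: 1263 + 117 = 1380
plot 13: 1380 + 117 = 1497
plot 14: 1497 + 117 = 1614
plot 15: 1614 + 117 = 1731
plot 16: 1731 + 117 = 1848
plot 17: 1848 + 117 = 1965
plot 18: 1965 + 117 = 2082
plot 19: 2082 + 117 = 2199
plot 20: 2199 + 117 = 2316
plot 21: 2316 + 117 = 2433
plot 22: 2433 + 117 = 2550
plot 23: 2550 + 117 = 2667
plot 24: 2667 + 117 = 2784
plot 25: 2784 + 117 = 2901
plot 26: 2901 + 117 = 3018
plot 27: 3018 + 117 = 3135
plot 28: 3135 + 117 = 3252
plot 29: 3252 + 117 = 3369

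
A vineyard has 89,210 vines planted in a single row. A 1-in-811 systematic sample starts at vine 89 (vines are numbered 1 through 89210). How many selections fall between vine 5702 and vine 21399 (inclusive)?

k = 811
First selection ≥ 5702: 89 + ⌈(5702−89)/811⌉·811 = 89 + 7×811 = 5766
Last selection ≤ 21399: 89 + ⌊(21399−89)/811⌋·811 = 89 + 26×811 = 21175
Count = 26 − 7 + 1 = 20

20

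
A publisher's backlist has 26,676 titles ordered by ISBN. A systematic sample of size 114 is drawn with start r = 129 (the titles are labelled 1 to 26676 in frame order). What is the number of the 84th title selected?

19551

k = 26676/114 = 234
84th selection = r + (84−1)·k = 129 + 83×234 = 129 + 19422 = 19551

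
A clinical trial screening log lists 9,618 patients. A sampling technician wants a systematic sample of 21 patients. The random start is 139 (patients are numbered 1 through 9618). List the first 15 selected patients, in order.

139, 597, 1055, 1513, 1971, 2429, 2887, 3345, 3803, 4261, 4719, 5177, 5635, 6093, 6551

k = N/n = 9618/21 = 458
patient 1: 139
patient 2: 139 + 458 = 597
patient 3: 597 + 458 = 1055
patient 4: 1055 + 458 = 1513
patient 5: 1513 + 458 = 1971
patient 6: 1971 + 458 = 2429
patient 7: 2429 + 458 = 2887
patient 8: 2887 + 458 = 3345
patient 9: 3345 + 458 = 3803
patient 10: 3803 + 458 = 4261
patient 11: 4261 + 458 = 4719
patient 12: 4719 + 458 = 5177
patient 13: 5177 + 458 = 5635
patient 14: 5635 + 458 = 6093
patient 15: 6093 + 458 = 6551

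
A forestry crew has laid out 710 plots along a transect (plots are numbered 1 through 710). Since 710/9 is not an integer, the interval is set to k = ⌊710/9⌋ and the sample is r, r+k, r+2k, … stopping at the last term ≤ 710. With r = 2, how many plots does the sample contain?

10

k = ⌊710/9⌋ = 78
Achieved size = ⌊(710 − 2)/78⌋ + 1 = ⌊708/78⌋ + 1 = 9 + 1 = 10
(last selection: 2 + 9×78 = 704 ≤ 710; next would be 782 > 710)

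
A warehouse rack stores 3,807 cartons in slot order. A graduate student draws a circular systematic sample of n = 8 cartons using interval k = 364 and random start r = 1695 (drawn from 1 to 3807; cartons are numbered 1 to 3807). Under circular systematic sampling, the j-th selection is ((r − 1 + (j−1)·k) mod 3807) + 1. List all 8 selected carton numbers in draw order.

Selection 1: 1695
Selection 2: 1695 + 364 = 2059
Selection 3: 2059 + 364 = 2423
Selection 4: 2423 + 364 = 2787
Selection 5: 2787 + 364 = 3151
Selection 6: 3151 + 364 = 3515
Selection 7: 3515 + 364 = 3879 → 3879 − 3807 = 72
Selection 8: 72 + 364 = 436

1695, 2059, 2423, 2787, 3151, 3515, 72, 436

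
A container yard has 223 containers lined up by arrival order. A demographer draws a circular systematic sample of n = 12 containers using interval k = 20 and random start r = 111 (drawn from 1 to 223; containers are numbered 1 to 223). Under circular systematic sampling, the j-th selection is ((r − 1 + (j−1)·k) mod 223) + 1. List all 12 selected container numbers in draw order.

Selection 1: 111
Selection 2: 111 + 20 = 131
Selection 3: 131 + 20 = 151
Selection 4: 151 + 20 = 171
Selection 5: 171 + 20 = 191
Selection 6: 191 + 20 = 211
Selection 7: 211 + 20 = 231 → 231 − 223 = 8
Selection 8: 8 + 20 = 28
Selection 9: 28 + 20 = 48
Selection 10: 48 + 20 = 68
Selection 11: 68 + 20 = 88
Selection 12: 88 + 20 = 108

111, 131, 151, 171, 191, 211, 8, 28, 48, 68, 88, 108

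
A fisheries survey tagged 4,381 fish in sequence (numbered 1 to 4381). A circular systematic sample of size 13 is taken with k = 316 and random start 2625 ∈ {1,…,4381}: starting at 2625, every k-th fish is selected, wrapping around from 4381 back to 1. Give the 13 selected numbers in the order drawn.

Selection 1: 2625
Selection 2: 2625 + 316 = 2941
Selection 3: 2941 + 316 = 3257
Selection 4: 3257 + 316 = 3573
Selection 5: 3573 + 316 = 3889
Selection 6: 3889 + 316 = 4205
Selection 7: 4205 + 316 = 4521 → 4521 − 4381 = 140
Selection 8: 140 + 316 = 456
Selection 9: 456 + 316 = 772
Selection 10: 772 + 316 = 1088
Selection 11: 1088 + 316 = 1404
Selection 12: 1404 + 316 = 1720
Selection 13: 1720 + 316 = 2036

2625, 2941, 3257, 3573, 3889, 4205, 140, 456, 772, 1088, 1404, 1720, 2036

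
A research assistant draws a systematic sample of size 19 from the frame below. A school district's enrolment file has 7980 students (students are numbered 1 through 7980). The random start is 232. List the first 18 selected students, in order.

232, 652, 1072, 1492, 1912, 2332, 2752, 3172, 3592, 4012, 4432, 4852, 5272, 5692, 6112, 6532, 6952, 7372

k = N/n = 7980/19 = 420
student 1: 232
student 2: 232 + 420 = 652
student 3: 652 + 420 = 1072
student 4: 1072 + 420 = 1492
student 5: 1492 + 420 = 1912
student 6: 1912 + 420 = 2332
student 7: 2332 + 420 = 2752
student 8: 2752 + 420 = 3172
student 9: 3172 + 420 = 3592
student 10: 3592 + 420 = 4012
student 11: 4012 + 420 = 4432
student 12: 4432 + 420 = 4852
student 13: 4852 + 420 = 5272
student 14: 5272 + 420 = 5692
student 15: 5692 + 420 = 6112
student 16: 6112 + 420 = 6532
student 17: 6532 + 420 = 6952
student 18: 6952 + 420 = 7372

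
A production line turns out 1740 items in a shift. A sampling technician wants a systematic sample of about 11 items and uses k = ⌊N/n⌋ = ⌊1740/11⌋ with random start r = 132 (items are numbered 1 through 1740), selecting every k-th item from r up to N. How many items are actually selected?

k = ⌊1740/11⌋ = 158
Achieved size = ⌊(1740 − 132)/158⌋ + 1 = ⌊1608/158⌋ + 1 = 10 + 1 = 11
(last selection: 132 + 10×158 = 1712 ≤ 1740; next would be 1870 > 1740)

11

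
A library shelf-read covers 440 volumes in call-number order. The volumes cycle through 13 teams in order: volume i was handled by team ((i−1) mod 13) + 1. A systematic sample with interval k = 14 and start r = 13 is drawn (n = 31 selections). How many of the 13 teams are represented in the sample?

13

Consecutive selections differ by k = 14, so their team numbers differ by 14 mod 13 = 1.
gcd(14, 13) = 1, so the sample visits 13/1 = 13 distinct residues mod 13.
Start 13 is team 13; the teams hit are 1, 2, 3, 4, 5, 6, 7, 8, 9, 10, 11, 12, 13.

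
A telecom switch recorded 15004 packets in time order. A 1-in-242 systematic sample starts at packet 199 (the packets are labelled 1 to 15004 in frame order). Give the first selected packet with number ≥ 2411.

k = 242
Steps past start: ⌈(2411 − 199)/242⌉ = ⌈2212/242⌉ = 10
Selected packet: 199 + 10×242 = 2619

2619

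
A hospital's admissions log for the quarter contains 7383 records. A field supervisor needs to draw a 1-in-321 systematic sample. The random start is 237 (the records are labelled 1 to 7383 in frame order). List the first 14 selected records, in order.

237, 558, 879, 1200, 1521, 1842, 2163, 2484, 2805, 3126, 3447, 3768, 4089, 4410

record 1: 237
record 2: 237 + 321 = 558
record 3: 558 + 321 = 879
record 4: 879 + 321 = 1200
record 5: 1200 + 321 = 1521
record 6: 1521 + 321 = 1842
record 7: 1842 + 321 = 2163
record 8: 2163 + 321 = 2484
record 9: 2484 + 321 = 2805
record 10: 2805 + 321 = 3126
record 11: 3126 + 321 = 3447
record 12: 3447 + 321 = 3768
record 13: 3768 + 321 = 4089
record 14: 4089 + 321 = 4410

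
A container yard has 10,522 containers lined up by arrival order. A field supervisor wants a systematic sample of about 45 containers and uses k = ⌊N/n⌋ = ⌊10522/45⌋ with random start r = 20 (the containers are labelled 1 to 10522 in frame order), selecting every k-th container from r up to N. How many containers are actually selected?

k = ⌊10522/45⌋ = 233
Achieved size = ⌊(10522 − 20)/233⌋ + 1 = ⌊10502/233⌋ + 1 = 45 + 1 = 46
(last selection: 20 + 45×233 = 10505 ≤ 10522; next would be 10738 > 10522)

46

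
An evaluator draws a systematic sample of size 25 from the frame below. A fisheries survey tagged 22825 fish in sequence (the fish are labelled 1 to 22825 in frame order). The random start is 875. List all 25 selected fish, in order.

k = N/n = 22825/25 = 913
fish 1: 875
fish 2: 875 + 913 = 1788
fish 3: 1788 + 913 = 2701
fish 4: 2701 + 913 = 3614
fish 5: 3614 + 913 = 4527
fish 6: 4527 + 913 = 5440
fish 7: 5440 + 913 = 6353
fish 8: 6353 + 913 = 7266
fish 9: 7266 + 913 = 8179
fish 10: 8179 + 913 = 9092
fish 11: 9092 + 913 = 10005
fish 12: 10005 + 913 = 10918
fish 13: 10918 + 913 = 11831
fish 14: 11831 + 913 = 12744
fish 15: 12744 + 913 = 13657
fish 16: 13657 + 913 = 14570
fish 17: 14570 + 913 = 15483
fish 18: 15483 + 913 = 16396
fish 19: 16396 + 913 = 17309
fish 20: 17309 + 913 = 18222
fish 21: 18222 + 913 = 19135
fish 22: 19135 + 913 = 20048
fish 23: 20048 + 913 = 20961
fish 24: 20961 + 913 = 21874
fish 25: 21874 + 913 = 22787

875, 1788, 2701, 3614, 4527, 5440, 6353, 7266, 8179, 9092, 10005, 10918, 11831, 12744, 13657, 14570, 15483, 16396, 17309, 18222, 19135, 20048, 20961, 21874, 22787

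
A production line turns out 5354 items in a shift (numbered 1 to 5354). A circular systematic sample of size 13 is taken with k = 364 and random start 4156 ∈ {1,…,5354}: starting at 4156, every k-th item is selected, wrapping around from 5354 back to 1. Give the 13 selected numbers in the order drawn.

4156, 4520, 4884, 5248, 258, 622, 986, 1350, 1714, 2078, 2442, 2806, 3170

Selection 1: 4156
Selection 2: 4156 + 364 = 4520
Selection 3: 4520 + 364 = 4884
Selection 4: 4884 + 364 = 5248
Selection 5: 5248 + 364 = 5612 → 5612 − 5354 = 258
Selection 6: 258 + 364 = 622
Selection 7: 622 + 364 = 986
Selection 8: 986 + 364 = 1350
Selection 9: 1350 + 364 = 1714
Selection 10: 1714 + 364 = 2078
Selection 11: 2078 + 364 = 2442
Selection 12: 2442 + 364 = 2806
Selection 13: 2806 + 364 = 3170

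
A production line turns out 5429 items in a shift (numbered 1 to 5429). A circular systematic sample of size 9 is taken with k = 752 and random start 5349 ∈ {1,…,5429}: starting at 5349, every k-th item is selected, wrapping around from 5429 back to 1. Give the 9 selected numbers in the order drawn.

5349, 672, 1424, 2176, 2928, 3680, 4432, 5184, 507

Selection 1: 5349
Selection 2: 5349 + 752 = 6101 → 6101 − 5429 = 672
Selection 3: 672 + 752 = 1424
Selection 4: 1424 + 752 = 2176
Selection 5: 2176 + 752 = 2928
Selection 6: 2928 + 752 = 3680
Selection 7: 3680 + 752 = 4432
Selection 8: 4432 + 752 = 5184
Selection 9: 5184 + 752 = 5936 → 5936 − 5429 = 507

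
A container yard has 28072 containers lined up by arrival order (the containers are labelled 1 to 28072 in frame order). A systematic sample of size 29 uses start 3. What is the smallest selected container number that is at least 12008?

k = 28072/29 = 968
Steps past start: ⌈(12008 − 3)/968⌉ = ⌈12005/968⌉ = 13
Selected container: 3 + 13×968 = 12587

12587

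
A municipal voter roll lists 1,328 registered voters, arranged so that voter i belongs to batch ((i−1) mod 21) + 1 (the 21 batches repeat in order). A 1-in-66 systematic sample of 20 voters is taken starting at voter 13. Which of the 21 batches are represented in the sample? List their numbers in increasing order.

1, 4, 7, 10, 13, 16, 19

Consecutive selections differ by k = 66, so their batch numbers differ by 66 mod 21 = 3.
gcd(66, 21) = 3, so the sample visits 21/3 = 7 distinct residues mod 21.
Start 13 is batch 13; the batches hit are 1, 4, 7, 10, 13, 16, 19.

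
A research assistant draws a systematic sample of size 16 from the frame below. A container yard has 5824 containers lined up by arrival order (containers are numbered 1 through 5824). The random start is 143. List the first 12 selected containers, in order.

143, 507, 871, 1235, 1599, 1963, 2327, 2691, 3055, 3419, 3783, 4147

k = N/n = 5824/16 = 364
container 1: 143
container 2: 143 + 364 = 507
container 3: 507 + 364 = 871
container 4: 871 + 364 = 1235
container 5: 1235 + 364 = 1599
container 6: 1599 + 364 = 1963
container 7: 1963 + 364 = 2327
container 8: 2327 + 364 = 2691
container 9: 2691 + 364 = 3055
container 10: 3055 + 364 = 3419
container 11: 3419 + 364 = 3783
container 12: 3783 + 364 = 4147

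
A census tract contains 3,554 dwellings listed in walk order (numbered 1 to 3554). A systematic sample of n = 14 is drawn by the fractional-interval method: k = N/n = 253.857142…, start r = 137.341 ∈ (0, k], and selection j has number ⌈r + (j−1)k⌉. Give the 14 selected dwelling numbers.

j=1: r + 0k = 137.341 → ⌈·⌉ = 138
j=2: r + 1k = 391.198142… → ⌈·⌉ = 392
j=3: r + 2k = 645.055285… → ⌈·⌉ = 646
j=4: r + 3k = 898.912428… → ⌈·⌉ = 899
j=5: r + 4k = 1152.769571… → ⌈·⌉ = 1153
j=6: r + 5k = 1406.626714… → ⌈·⌉ = 1407
j=7: r + 6k = 1660.483857… → ⌈·⌉ = 1661
j=8: r + 7k = 1914.341 → ⌈·⌉ = 1915
j=9: r + 8k = 2168.198142… → ⌈·⌉ = 2169
j=10: r + 9k = 2422.055285… → ⌈·⌉ = 2423
j=11: r + 10k = 2675.912428… → ⌈·⌉ = 2676
j=12: r + 11k = 2929.769571… → ⌈·⌉ = 2930
j=13: r + 12k = 3183.626714… → ⌈·⌉ = 3184
j=14: r + 13k = 3437.483857… → ⌈·⌉ = 3438

138, 392, 646, 899, 1153, 1407, 1661, 1915, 2169, 2423, 2676, 2930, 3184, 3438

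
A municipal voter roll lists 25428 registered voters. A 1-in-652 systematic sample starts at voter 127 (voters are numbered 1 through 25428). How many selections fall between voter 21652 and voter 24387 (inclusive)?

k = 652
First selection ≥ 21652: 127 + ⌈(21652−127)/652⌉·652 = 127 + 34×652 = 22295
Last selection ≤ 24387: 127 + ⌊(24387−127)/652⌋·652 = 127 + 37×652 = 24251
Count = 37 − 34 + 1 = 4

4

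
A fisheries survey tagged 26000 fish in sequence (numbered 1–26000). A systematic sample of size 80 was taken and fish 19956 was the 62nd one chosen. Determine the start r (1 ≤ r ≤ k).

131

k = 26000/80 = 325
r = 19956 − (62−1)×325 = 19956 − 19825 = 131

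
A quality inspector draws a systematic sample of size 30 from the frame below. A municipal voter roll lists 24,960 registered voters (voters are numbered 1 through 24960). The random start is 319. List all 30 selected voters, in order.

319, 1151, 1983, 2815, 3647, 4479, 5311, 6143, 6975, 7807, 8639, 9471, 10303, 11135, 11967, 12799, 13631, 14463, 15295, 16127, 16959, 17791, 18623, 19455, 20287, 21119, 21951, 22783, 23615, 24447

k = N/n = 24960/30 = 832
voter 1: 319
voter 2: 319 + 832 = 1151
voter 3: 1151 + 832 = 1983
voter 4: 1983 + 832 = 2815
voter 5: 2815 + 832 = 3647
voter 6: 3647 + 832 = 4479
voter 7: 4479 + 832 = 5311
voter 8: 5311 + 832 = 6143
voter 9: 6143 + 832 = 6975
voter 10: 6975 + 832 = 7807
voter 11: 7807 + 832 = 8639
voter 12: 8639 + 832 = 9471
voter 13: 9471 + 832 = 10303
voter 14: 10303 + 832 = 11135
voter 15: 11135 + 832 = 11967
voter 16: 11967 + 832 = 12799
voter 17: 12799 + 832 = 13631
voter 18: 13631 + 832 = 14463
voter 19: 14463 + 832 = 15295
voter 20: 15295 + 832 = 16127
voter 21: 16127 + 832 = 16959
voter 22: 16959 + 832 = 17791
voter 23: 17791 + 832 = 18623
voter 24: 18623 + 832 = 19455
voter 25: 19455 + 832 = 20287
voter 26: 20287 + 832 = 21119
voter 27: 21119 + 832 = 21951
voter 28: 21951 + 832 = 22783
voter 29: 22783 + 832 = 23615
voter 30: 23615 + 832 = 24447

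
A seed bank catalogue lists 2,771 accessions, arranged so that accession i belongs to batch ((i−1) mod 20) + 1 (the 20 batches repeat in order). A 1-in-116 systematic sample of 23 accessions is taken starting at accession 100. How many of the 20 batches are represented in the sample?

Consecutive selections differ by k = 116, so their batch numbers differ by 116 mod 20 = 16.
gcd(116, 20) = 4, so the sample visits 20/4 = 5 distinct residues mod 20.
Start 100 is batch 20; the batches hit are 4, 8, 12, 16, 20.

5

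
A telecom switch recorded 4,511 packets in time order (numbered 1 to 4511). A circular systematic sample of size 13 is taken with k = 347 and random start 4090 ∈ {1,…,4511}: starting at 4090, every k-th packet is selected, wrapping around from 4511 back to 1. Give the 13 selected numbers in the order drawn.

Selection 1: 4090
Selection 2: 4090 + 347 = 4437
Selection 3: 4437 + 347 = 4784 → 4784 − 4511 = 273
Selection 4: 273 + 347 = 620
Selection 5: 620 + 347 = 967
Selection 6: 967 + 347 = 1314
Selection 7: 1314 + 347 = 1661
Selection 8: 1661 + 347 = 2008
Selection 9: 2008 + 347 = 2355
Selection 10: 2355 + 347 = 2702
Selection 11: 2702 + 347 = 3049
Selection 12: 3049 + 347 = 3396
Selection 13: 3396 + 347 = 3743

4090, 4437, 273, 620, 967, 1314, 1661, 2008, 2355, 2702, 3049, 3396, 3743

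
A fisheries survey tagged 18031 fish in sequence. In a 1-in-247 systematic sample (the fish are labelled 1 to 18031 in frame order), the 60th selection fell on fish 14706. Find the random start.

k = 247
r = 14706 − (60−1)×247 = 14706 − 14573 = 133

133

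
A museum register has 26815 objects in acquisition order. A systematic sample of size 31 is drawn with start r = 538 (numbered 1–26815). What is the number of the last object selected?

26488

k = 26815/31 = 865
31st selection = r + (31−1)·k = 538 + 30×865 = 538 + 25950 = 26488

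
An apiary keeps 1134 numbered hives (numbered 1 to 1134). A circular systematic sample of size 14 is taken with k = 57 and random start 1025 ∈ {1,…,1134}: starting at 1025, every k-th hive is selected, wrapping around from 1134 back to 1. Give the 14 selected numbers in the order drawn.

Selection 1: 1025
Selection 2: 1025 + 57 = 1082
Selection 3: 1082 + 57 = 1139 → 1139 − 1134 = 5
Selection 4: 5 + 57 = 62
Selection 5: 62 + 57 = 119
Selection 6: 119 + 57 = 176
Selection 7: 176 + 57 = 233
Selection 8: 233 + 57 = 290
Selection 9: 290 + 57 = 347
Selection 10: 347 + 57 = 404
Selection 11: 404 + 57 = 461
Selection 12: 461 + 57 = 518
Selection 13: 518 + 57 = 575
Selection 14: 575 + 57 = 632

1025, 1082, 5, 62, 119, 176, 233, 290, 347, 404, 461, 518, 575, 632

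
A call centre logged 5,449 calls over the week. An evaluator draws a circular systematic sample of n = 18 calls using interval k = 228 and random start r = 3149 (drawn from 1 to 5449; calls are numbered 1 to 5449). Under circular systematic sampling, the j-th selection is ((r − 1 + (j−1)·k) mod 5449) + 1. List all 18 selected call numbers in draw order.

Selection 1: 3149
Selection 2: 3149 + 228 = 3377
Selection 3: 3377 + 228 = 3605
Selection 4: 3605 + 228 = 3833
Selection 5: 3833 + 228 = 4061
Selection 6: 4061 + 228 = 4289
Selection 7: 4289 + 228 = 4517
Selection 8: 4517 + 228 = 4745
Selection 9: 4745 + 228 = 4973
Selection 10: 4973 + 228 = 5201
Selection 11: 5201 + 228 = 5429
Selection 12: 5429 + 228 = 5657 → 5657 − 5449 = 208
Selection 13: 208 + 228 = 436
Selection 14: 436 + 228 = 664
Selection 15: 664 + 228 = 892
Selection 16: 892 + 228 = 1120
Selection 17: 1120 + 228 = 1348
Selection 18: 1348 + 228 = 1576

3149, 3377, 3605, 3833, 4061, 4289, 4517, 4745, 4973, 5201, 5429, 208, 436, 664, 892, 1120, 1348, 1576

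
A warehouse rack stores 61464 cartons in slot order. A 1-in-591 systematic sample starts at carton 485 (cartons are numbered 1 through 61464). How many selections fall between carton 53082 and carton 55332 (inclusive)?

4

k = 591
First selection ≥ 53082: 485 + ⌈(53082−485)/591⌉·591 = 485 + 89×591 = 53084
Last selection ≤ 55332: 485 + ⌊(55332−485)/591⌋·591 = 485 + 92×591 = 54857
Count = 92 − 89 + 1 = 4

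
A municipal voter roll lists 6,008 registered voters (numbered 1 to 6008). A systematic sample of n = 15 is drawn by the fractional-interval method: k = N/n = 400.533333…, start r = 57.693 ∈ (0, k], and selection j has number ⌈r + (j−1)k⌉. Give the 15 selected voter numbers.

j=1: r + 0k = 57.693 → ⌈·⌉ = 58
j=2: r + 1k = 458.226333… → ⌈·⌉ = 459
j=3: r + 2k = 858.759666… → ⌈·⌉ = 859
j=4: r + 3k = 1259.293 → ⌈·⌉ = 1260
j=5: r + 4k = 1659.826333… → ⌈·⌉ = 1660
j=6: r + 5k = 2060.359666… → ⌈·⌉ = 2061
j=7: r + 6k = 2460.893 → ⌈·⌉ = 2461
j=8: r + 7k = 2861.426333… → ⌈·⌉ = 2862
j=9: r + 8k = 3261.959666… → ⌈·⌉ = 3262
j=10: r + 9k = 3662.493 → ⌈·⌉ = 3663
j=11: r + 10k = 4063.026333… → ⌈·⌉ = 4064
j=12: r + 11k = 4463.559666… → ⌈·⌉ = 4464
j=13: r + 12k = 4864.093 → ⌈·⌉ = 4865
j=14: r + 13k = 5264.626333… → ⌈·⌉ = 5265
j=15: r + 14k = 5665.159666… → ⌈·⌉ = 5666

58, 459, 859, 1260, 1660, 2061, 2461, 2862, 3262, 3663, 4064, 4464, 4865, 5265, 5666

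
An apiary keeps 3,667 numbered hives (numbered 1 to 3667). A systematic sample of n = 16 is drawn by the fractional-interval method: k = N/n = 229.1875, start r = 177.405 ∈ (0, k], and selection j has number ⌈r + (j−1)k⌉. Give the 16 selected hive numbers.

178, 407, 636, 865, 1095, 1324, 1553, 1782, 2011, 2241, 2470, 2699, 2928, 3157, 3387, 3616

j=1: r + 0k = 177.405 → ⌈·⌉ = 178
j=2: r + 1k = 406.5925 → ⌈·⌉ = 407
j=3: r + 2k = 635.78 → ⌈·⌉ = 636
j=4: r + 3k = 864.9675 → ⌈·⌉ = 865
j=5: r + 4k = 1094.155 → ⌈·⌉ = 1095
j=6: r + 5k = 1323.3425 → ⌈·⌉ = 1324
j=7: r + 6k = 1552.53 → ⌈·⌉ = 1553
j=8: r + 7k = 1781.7175 → ⌈·⌉ = 1782
j=9: r + 8k = 2010.905 → ⌈·⌉ = 2011
j=10: r + 9k = 2240.0925 → ⌈·⌉ = 2241
j=11: r + 10k = 2469.28 → ⌈·⌉ = 2470
j=12: r + 11k = 2698.4675 → ⌈·⌉ = 2699
j=13: r + 12k = 2927.655 → ⌈·⌉ = 2928
j=14: r + 13k = 3156.8425 → ⌈·⌉ = 3157
j=15: r + 14k = 3386.03 → ⌈·⌉ = 3387
j=16: r + 15k = 3615.2175 → ⌈·⌉ = 3616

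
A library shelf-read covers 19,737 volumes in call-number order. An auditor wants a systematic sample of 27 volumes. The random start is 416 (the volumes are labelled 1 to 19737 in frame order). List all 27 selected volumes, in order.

416, 1147, 1878, 2609, 3340, 4071, 4802, 5533, 6264, 6995, 7726, 8457, 9188, 9919, 10650, 11381, 12112, 12843, 13574, 14305, 15036, 15767, 16498, 17229, 17960, 18691, 19422

k = N/n = 19737/27 = 731
volume 1: 416
volume 2: 416 + 731 = 1147
volume 3: 1147 + 731 = 1878
volume 4: 1878 + 731 = 2609
volume 5: 2609 + 731 = 3340
volume 6: 3340 + 731 = 4071
volume 7: 4071 + 731 = 4802
volume 8: 4802 + 731 = 5533
volume 9: 5533 + 731 = 6264
volume 10: 6264 + 731 = 6995
volume 11: 6995 + 731 = 7726
volume 12: 7726 + 731 = 8457
volume 13: 8457 + 731 = 9188
volume 14: 9188 + 731 = 9919
volume 15: 9919 + 731 = 10650
volume 16: 10650 + 731 = 11381
volume 17: 11381 + 731 = 12112
volume 18: 12112 + 731 = 12843
volume 19: 12843 + 731 = 13574
volume 20: 13574 + 731 = 14305
volume 21: 14305 + 731 = 15036
volume 22: 15036 + 731 = 15767
volume 23: 15767 + 731 = 16498
volume 24: 16498 + 731 = 17229
volume 25: 17229 + 731 = 17960
volume 26: 17960 + 731 = 18691
volume 27: 18691 + 731 = 19422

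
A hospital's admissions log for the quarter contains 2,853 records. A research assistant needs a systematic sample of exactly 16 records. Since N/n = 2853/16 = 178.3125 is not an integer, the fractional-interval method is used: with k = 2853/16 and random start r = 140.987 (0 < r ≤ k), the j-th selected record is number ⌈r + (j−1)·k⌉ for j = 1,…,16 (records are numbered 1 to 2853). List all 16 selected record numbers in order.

j=1: r + 0k = 140.987 → ⌈·⌉ = 141
j=2: r + 1k = 319.2995 → ⌈·⌉ = 320
j=3: r + 2k = 497.612 → ⌈·⌉ = 498
j=4: r + 3k = 675.9245 → ⌈·⌉ = 676
j=5: r + 4k = 854.237 → ⌈·⌉ = 855
j=6: r + 5k = 1032.5495 → ⌈·⌉ = 1033
j=7: r + 6k = 1210.862 → ⌈·⌉ = 1211
j=8: r + 7k = 1389.1745 → ⌈·⌉ = 1390
j=9: r + 8k = 1567.487 → ⌈·⌉ = 1568
j=10: r + 9k = 1745.7995 → ⌈·⌉ = 1746
j=11: r + 10k = 1924.112 → ⌈·⌉ = 1925
j=12: r + 11k = 2102.4245 → ⌈·⌉ = 2103
j=13: r + 12k = 2280.737 → ⌈·⌉ = 2281
j=14: r + 13k = 2459.0495 → ⌈·⌉ = 2460
j=15: r + 14k = 2637.362 → ⌈·⌉ = 2638
j=16: r + 15k = 2815.6745 → ⌈·⌉ = 2816

141, 320, 498, 676, 855, 1033, 1211, 1390, 1568, 1746, 1925, 2103, 2281, 2460, 2638, 2816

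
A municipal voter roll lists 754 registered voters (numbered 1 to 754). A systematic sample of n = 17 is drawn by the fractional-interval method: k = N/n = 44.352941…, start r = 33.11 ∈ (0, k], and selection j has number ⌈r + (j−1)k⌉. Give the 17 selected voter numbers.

j=1: r + 0k = 33.11 → ⌈·⌉ = 34
j=2: r + 1k = 77.462941… → ⌈·⌉ = 78
j=3: r + 2k = 121.815882… → ⌈·⌉ = 122
j=4: r + 3k = 166.168823… → ⌈·⌉ = 167
j=5: r + 4k = 210.521764… → ⌈·⌉ = 211
j=6: r + 5k = 254.874705… → ⌈·⌉ = 255
j=7: r + 6k = 299.227647… → ⌈·⌉ = 300
j=8: r + 7k = 343.580588… → ⌈·⌉ = 344
j=9: r + 8k = 387.933529… → ⌈·⌉ = 388
j=10: r + 9k = 432.286470… → ⌈·⌉ = 433
j=11: r + 10k = 476.639411… → ⌈·⌉ = 477
j=12: r + 11k = 520.992352… → ⌈·⌉ = 521
j=13: r + 12k = 565.345294… → ⌈·⌉ = 566
j=14: r + 13k = 609.698235… → ⌈·⌉ = 610
j=15: r + 14k = 654.051176… → ⌈·⌉ = 655
j=16: r + 15k = 698.404117… → ⌈·⌉ = 699
j=17: r + 16k = 742.757058… → ⌈·⌉ = 743

34, 78, 122, 167, 211, 255, 300, 344, 388, 433, 477, 521, 566, 610, 655, 699, 743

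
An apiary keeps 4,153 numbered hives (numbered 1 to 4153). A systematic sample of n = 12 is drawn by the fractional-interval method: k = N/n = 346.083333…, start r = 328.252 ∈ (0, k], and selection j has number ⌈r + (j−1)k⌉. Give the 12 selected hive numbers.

j=1: r + 0k = 328.252 → ⌈·⌉ = 329
j=2: r + 1k = 674.335333… → ⌈·⌉ = 675
j=3: r + 2k = 1020.418666… → ⌈·⌉ = 1021
j=4: r + 3k = 1366.502 → ⌈·⌉ = 1367
j=5: r + 4k = 1712.585333… → ⌈·⌉ = 1713
j=6: r + 5k = 2058.668666… → ⌈·⌉ = 2059
j=7: r + 6k = 2404.752 → ⌈·⌉ = 2405
j=8: r + 7k = 2750.835333… → ⌈·⌉ = 2751
j=9: r + 8k = 3096.918666… → ⌈·⌉ = 3097
j=10: r + 9k = 3443.002 → ⌈·⌉ = 3444
j=11: r + 10k = 3789.085333… → ⌈·⌉ = 3790
j=12: r + 11k = 4135.168666… → ⌈·⌉ = 4136

329, 675, 1021, 1367, 1713, 2059, 2405, 2751, 3097, 3444, 3790, 4136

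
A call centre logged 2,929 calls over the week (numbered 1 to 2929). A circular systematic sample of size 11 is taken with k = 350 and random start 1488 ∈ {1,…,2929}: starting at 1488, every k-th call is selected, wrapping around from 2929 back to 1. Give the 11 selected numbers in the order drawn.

Selection 1: 1488
Selection 2: 1488 + 350 = 1838
Selection 3: 1838 + 350 = 2188
Selection 4: 2188 + 350 = 2538
Selection 5: 2538 + 350 = 2888
Selection 6: 2888 + 350 = 3238 → 3238 − 2929 = 309
Selection 7: 309 + 350 = 659
Selection 8: 659 + 350 = 1009
Selection 9: 1009 + 350 = 1359
Selection 10: 1359 + 350 = 1709
Selection 11: 1709 + 350 = 2059

1488, 1838, 2188, 2538, 2888, 309, 659, 1009, 1359, 1709, 2059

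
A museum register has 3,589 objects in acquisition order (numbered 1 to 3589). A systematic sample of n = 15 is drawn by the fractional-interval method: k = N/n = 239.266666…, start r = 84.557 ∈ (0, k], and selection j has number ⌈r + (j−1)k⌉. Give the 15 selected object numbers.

j=1: r + 0k = 84.557 → ⌈·⌉ = 85
j=2: r + 1k = 323.823666… → ⌈·⌉ = 324
j=3: r + 2k = 563.090333… → ⌈·⌉ = 564
j=4: r + 3k = 802.357 → ⌈·⌉ = 803
j=5: r + 4k = 1041.623666… → ⌈·⌉ = 1042
j=6: r + 5k = 1280.890333… → ⌈·⌉ = 1281
j=7: r + 6k = 1520.157 → ⌈·⌉ = 1521
j=8: r + 7k = 1759.423666… → ⌈·⌉ = 1760
j=9: r + 8k = 1998.690333… → ⌈·⌉ = 1999
j=10: r + 9k = 2237.957 → ⌈·⌉ = 2238
j=11: r + 10k = 2477.223666… → ⌈·⌉ = 2478
j=12: r + 11k = 2716.490333… → ⌈·⌉ = 2717
j=13: r + 12k = 2955.757 → ⌈·⌉ = 2956
j=14: r + 13k = 3195.023666… → ⌈·⌉ = 3196
j=15: r + 14k = 3434.290333… → ⌈·⌉ = 3435

85, 324, 564, 803, 1042, 1281, 1521, 1760, 1999, 2238, 2478, 2717, 2956, 3196, 3435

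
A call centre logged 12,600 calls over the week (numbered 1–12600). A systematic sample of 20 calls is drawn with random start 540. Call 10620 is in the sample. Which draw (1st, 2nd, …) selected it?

17

k = 12600/20 = 630
position = (10620 − 540)/630 + 1 = 10080/630 + 1 = 16 + 1 = 17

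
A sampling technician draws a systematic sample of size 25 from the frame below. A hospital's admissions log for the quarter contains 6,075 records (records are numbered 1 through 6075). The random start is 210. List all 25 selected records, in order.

210, 453, 696, 939, 1182, 1425, 1668, 1911, 2154, 2397, 2640, 2883, 3126, 3369, 3612, 3855, 4098, 4341, 4584, 4827, 5070, 5313, 5556, 5799, 6042

k = N/n = 6075/25 = 243
record 1: 210
record 2: 210 + 243 = 453
record 3: 453 + 243 = 696
record 4: 696 + 243 = 939
record 5: 939 + 243 = 1182
record 6: 1182 + 243 = 1425
record 7: 1425 + 243 = 1668
record 8: 1668 + 243 = 1911
record 9: 1911 + 243 = 2154
record 10: 2154 + 243 = 2397
record 11: 2397 + 243 = 2640
record 12: 2640 + 243 = 2883
record 13: 2883 + 243 = 3126
record 14: 3126 + 243 = 3369
record 15: 3369 + 243 = 3612
record 16: 3612 + 243 = 3855
record 17: 3855 + 243 = 4098
record 18: 4098 + 243 = 4341
record 19: 4341 + 243 = 4584
record 20: 4584 + 243 = 4827
record 21: 4827 + 243 = 5070
record 22: 5070 + 243 = 5313
record 23: 5313 + 243 = 5556
record 24: 5556 + 243 = 5799
record 25: 5799 + 243 = 6042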